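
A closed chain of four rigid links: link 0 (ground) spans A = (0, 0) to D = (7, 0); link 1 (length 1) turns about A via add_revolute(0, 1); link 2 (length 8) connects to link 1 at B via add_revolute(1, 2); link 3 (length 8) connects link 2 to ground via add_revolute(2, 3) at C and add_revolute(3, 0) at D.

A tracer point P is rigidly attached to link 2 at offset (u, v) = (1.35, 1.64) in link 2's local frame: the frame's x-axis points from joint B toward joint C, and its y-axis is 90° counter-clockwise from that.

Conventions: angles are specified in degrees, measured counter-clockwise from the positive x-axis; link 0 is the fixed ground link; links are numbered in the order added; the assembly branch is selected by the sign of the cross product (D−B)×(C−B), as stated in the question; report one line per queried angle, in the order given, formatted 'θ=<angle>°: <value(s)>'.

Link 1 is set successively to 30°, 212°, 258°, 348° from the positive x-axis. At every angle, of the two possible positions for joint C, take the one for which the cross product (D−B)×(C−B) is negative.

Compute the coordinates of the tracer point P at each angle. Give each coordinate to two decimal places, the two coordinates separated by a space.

A=(0,0), D=(7.00,0)
θ=30°: B = A + 1.00·(cos30°, sin30°) = (0.8660, 0.5000)
θ=30°: |BD| = 6.1543
θ=30°: circle(B,8.00) ∩ circle(D,8.00): a=3.0772, h=7.3845
θ=30°:   candidates: C₊=(4.5330,7.6101) cross=45.447; C₋=(3.3331,-7.1101) cross=-45.447
θ=30°:   branch - wants cross < 0 → take C=(3.3331,-7.1101) (cross=-45.447)
θ=30°: ex = (C−B)/|BC| = (0.3084,-0.9513); ey = (0.9513,0.3084)
θ=30°: P = B + 1.35·ex + 1.64·ey = (2.8424,-0.2785)
θ=212°: B = A + 1.00·(cos212°, sin212°) = (-0.8480, -0.5299)
θ=212°: |BD| = 7.8659
θ=212°: circle(B,8.00) ∩ circle(D,8.00): a=3.9330, h=6.9665
θ=212°:   candidates: C₊=(2.6067,6.6857) cross=54.798; C₋=(3.5453,-7.2156) cross=-54.798
θ=212°:   branch - wants cross < 0 → take C=(3.5453,-7.2156) (cross=-54.798)
θ=212°: ex = (C−B)/|BC| = (0.5492,-0.8357); ey = (0.8357,0.5492)
θ=212°: P = B + 1.35·ex + 1.64·ey = (1.2639,-0.7575)
θ=258°: B = A + 1.00·(cos258°, sin258°) = (-0.2079, -0.9781)
θ=258°: |BD| = 7.2740
θ=258°: circle(B,8.00) ∩ circle(D,8.00): a=3.6370, h=7.1255
θ=258°:   candidates: C₊=(2.4379,6.5717) cross=51.831; C₋=(4.3542,-7.5498) cross=-51.831
θ=258°:   branch - wants cross < 0 → take C=(4.3542,-7.5498) (cross=-51.831)
θ=258°: ex = (C−B)/|BC| = (0.5703,-0.8215); ey = (0.8215,0.5703)
θ=258°: P = B + 1.35·ex + 1.64·ey = (1.9091,-1.1519)
θ=348°: B = A + 1.00·(cos348°, sin348°) = (0.9781, -0.2079)
θ=348°: |BD| = 6.0254
θ=348°: circle(B,8.00) ∩ circle(D,8.00): a=3.0127, h=7.4110
θ=348°:   candidates: C₊=(3.7334,7.3027) cross=44.655; C₋=(4.2448,-7.5106) cross=-44.655
θ=348°:   branch - wants cross < 0 → take C=(4.2448,-7.5106) (cross=-44.655)
θ=348°: ex = (C−B)/|BC| = (0.4083,-0.9128); ey = (0.9128,0.4083)
θ=348°: P = B + 1.35·ex + 1.64·ey = (3.0264,-0.7706)

θ=30°: 2.84 -0.28
θ=212°: 1.26 -0.76
θ=258°: 1.91 -1.15
θ=348°: 3.03 -0.77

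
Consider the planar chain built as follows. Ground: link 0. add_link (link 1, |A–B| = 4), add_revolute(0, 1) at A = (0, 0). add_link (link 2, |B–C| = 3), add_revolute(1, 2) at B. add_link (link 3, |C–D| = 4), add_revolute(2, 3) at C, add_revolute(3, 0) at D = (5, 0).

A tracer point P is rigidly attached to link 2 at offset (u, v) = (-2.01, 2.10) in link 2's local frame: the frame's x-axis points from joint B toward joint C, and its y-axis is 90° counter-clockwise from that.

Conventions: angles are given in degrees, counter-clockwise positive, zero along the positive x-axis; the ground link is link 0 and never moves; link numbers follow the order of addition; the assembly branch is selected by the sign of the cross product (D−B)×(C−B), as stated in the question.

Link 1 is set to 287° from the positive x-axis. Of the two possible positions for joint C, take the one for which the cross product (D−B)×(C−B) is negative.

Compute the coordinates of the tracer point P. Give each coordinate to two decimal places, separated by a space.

A=(0,0), D=(5.00,0)
B = A + 4.00·(cos287°, sin287°) = (1.1695, -3.8252)
|BD| = 5.4134
circle(B,3.00) ∩ circle(D,4.00): a=2.0602, h=2.1808
  candidates: C₊=(1.0863,-0.8264) cross=11.805; C₋=(4.1682,-3.9126) cross=-11.805
  branch - wants cross < 0 → take C=(4.1682,-3.9126) (cross=-11.805)
ex = (C−B)/|BC| = (0.9996,-0.0291); ey = (0.0291,0.9996)
P = B + -2.01·ex + 2.10·ey = (-0.7785,-1.6676)

-0.78 -1.67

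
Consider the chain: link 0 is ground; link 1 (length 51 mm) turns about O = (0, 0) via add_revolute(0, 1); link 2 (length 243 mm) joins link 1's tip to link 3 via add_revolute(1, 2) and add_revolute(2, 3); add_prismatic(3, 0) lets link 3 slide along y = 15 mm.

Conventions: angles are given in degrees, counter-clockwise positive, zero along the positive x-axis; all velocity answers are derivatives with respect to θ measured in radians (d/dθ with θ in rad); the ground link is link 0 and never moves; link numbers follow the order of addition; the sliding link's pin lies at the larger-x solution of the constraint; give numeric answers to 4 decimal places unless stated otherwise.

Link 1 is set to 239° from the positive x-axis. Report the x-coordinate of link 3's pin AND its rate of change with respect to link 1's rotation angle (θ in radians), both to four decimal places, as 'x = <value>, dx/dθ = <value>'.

geometry: r = 51 mm, L = 243 mm, e = 15 mm
crank pin P = (r cos θ, r sin θ) = (-26.266942, -43.715532)
h = r sin θ − e = -43.715532 − 15 = -58.715532
x = r cos θ + √(L² − h²) = -26.266942 + 235.799674 = 209.532732
dx/dθ = −r sin θ − h·r cos θ/√(L² − h²) (θ in radians; h = -58.715532) = 37.174906

x = 209.5327, dx/dθ = 37.1749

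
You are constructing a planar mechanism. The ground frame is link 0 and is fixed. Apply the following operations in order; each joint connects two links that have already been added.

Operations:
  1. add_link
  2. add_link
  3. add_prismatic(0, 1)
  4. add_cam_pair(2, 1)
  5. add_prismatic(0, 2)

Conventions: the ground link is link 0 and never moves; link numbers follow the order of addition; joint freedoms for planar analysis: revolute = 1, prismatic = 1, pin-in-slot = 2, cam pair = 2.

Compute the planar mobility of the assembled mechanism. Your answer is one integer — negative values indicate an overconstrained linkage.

link 0 = ground. State L|J1|J2 = 1|0|0
+link1  2|0|0
+link2  3|0|0
P(0,1) f=1→J1  3|1|0
C(2,1) f=2→J2  3|1|1
P(0,2) f=1→J1  3|2|1
M = 3(3−1)−2·2−1 = 6−4−1 = 1

M = 1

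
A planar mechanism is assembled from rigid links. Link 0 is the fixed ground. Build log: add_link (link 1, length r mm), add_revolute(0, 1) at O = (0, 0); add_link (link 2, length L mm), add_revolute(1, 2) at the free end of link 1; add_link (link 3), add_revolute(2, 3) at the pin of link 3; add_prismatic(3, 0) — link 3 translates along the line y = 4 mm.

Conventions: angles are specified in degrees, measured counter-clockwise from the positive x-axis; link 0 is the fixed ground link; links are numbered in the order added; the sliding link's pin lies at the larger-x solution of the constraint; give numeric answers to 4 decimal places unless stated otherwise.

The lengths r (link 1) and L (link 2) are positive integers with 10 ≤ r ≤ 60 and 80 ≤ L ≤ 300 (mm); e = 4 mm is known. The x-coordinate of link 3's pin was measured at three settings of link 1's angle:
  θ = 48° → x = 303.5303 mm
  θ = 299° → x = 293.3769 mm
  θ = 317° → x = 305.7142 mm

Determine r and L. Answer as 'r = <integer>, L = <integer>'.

constraint per measurement: (x − r cos θ)² + (r sin θ − e)² = L²
subtracting the θ₁ and θ₂ equations cancels the r² and L² terms:
r = (x₁² − x₂²) / (2[(x₁cos θ₁ + e sin θ₁) − (x₂cos θ₂ + e sin θ₂)]) = 44.9999 → r = 45
L² = (x₁ − r cos θ₁)² + (r sin θ₁ − e)² = 75624.9836 → L = 275.0000 → L = 275
check at θ₃=317°: x = 305.7142 (printed 305.7142) ✓

r = 45, L = 275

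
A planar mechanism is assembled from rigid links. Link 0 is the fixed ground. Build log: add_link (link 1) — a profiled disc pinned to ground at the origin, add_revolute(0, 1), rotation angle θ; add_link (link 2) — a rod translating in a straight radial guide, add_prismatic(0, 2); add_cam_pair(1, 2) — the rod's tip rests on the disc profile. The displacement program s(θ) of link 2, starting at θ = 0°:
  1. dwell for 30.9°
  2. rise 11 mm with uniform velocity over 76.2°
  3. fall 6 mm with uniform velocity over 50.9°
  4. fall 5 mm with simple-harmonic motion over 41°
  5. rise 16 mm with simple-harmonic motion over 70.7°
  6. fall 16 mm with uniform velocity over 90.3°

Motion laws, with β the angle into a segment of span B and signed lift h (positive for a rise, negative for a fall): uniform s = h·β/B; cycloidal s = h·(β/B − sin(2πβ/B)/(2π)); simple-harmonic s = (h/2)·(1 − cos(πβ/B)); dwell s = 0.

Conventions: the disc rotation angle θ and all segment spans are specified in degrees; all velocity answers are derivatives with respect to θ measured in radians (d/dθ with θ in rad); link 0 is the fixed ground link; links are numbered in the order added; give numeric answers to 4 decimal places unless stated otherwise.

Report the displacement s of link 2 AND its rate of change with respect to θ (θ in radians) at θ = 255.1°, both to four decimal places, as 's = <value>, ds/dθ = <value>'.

seg 1 [0°–30.9°] dwell: s stays 0.0000
seg 2 [30.9°–107.1°] uniform, h=11: full span → s += 11 → s = 11.0000
seg 3 [107.1°–158°] uniform, h=-6: full span → s += -6 → s = 5.0000
seg 4 [158°–199°] simple-harmonic, h=-5: full span → s += -5 → s = 0.0000
seg 5 [199°–269.7°] simple-harmonic, h=16: θ=255.1° here. β=56.1, B=70.7. 16/2·(1 − cos(π·0.7935)) = 14.3747 → s = 14.3747
velocity in seg [199°–269.7°] (simple-harmonic), θ in radians: β = 56.1° = 0.9791 rad, B = 70.7° = 1.2339 rad; ds/dθ = (πh/(2B)) sin(πβ/B) = (π·16/(2·1.2339)) sin(π·0.7935) = 12.306152 mm/rad

s = 14.3747, ds/dθ = 12.3062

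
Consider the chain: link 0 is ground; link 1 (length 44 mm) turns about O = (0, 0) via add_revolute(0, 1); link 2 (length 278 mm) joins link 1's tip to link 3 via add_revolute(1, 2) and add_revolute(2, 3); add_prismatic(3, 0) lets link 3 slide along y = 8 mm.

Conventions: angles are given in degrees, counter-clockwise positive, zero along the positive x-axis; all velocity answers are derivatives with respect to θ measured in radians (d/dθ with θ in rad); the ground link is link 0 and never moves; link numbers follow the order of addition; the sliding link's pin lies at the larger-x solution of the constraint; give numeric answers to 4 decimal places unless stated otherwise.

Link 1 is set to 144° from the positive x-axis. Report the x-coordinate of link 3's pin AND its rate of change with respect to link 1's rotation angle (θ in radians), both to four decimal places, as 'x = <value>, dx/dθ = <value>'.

geometry: r = 44 mm, L = 278 mm, e = 8 mm
crank pin P = (r cos θ, r sin θ) = (-35.596748, 25.862551)
h = r sin θ − e = 25.862551 − 8 = 17.862551
x = r cos θ + √(L² − h²) = -35.596748 + 277.425538 = 241.828790
dx/dθ = −r sin θ − h·r cos θ/√(L² − h²) (θ in radians; h = 17.862551) = -23.570589

x = 241.8288, dx/dθ = -23.5706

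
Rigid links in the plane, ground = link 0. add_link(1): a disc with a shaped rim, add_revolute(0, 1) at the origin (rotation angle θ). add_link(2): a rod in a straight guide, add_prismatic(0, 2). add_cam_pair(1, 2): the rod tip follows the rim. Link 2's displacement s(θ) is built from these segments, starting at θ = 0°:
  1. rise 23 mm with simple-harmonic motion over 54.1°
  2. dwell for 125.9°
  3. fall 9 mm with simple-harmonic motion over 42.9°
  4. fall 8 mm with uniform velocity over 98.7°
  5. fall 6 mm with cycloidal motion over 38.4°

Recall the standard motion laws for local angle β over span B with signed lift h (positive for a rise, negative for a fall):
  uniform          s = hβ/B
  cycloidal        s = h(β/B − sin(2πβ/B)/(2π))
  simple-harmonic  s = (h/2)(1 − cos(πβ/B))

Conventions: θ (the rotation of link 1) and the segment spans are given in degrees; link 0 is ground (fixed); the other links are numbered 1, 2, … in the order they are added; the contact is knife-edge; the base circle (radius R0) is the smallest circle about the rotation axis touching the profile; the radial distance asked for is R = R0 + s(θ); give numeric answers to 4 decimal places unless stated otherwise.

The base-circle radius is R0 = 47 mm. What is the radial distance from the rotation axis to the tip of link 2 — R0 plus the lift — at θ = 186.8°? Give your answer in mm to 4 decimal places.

segment 1 (0° to 54.1°, simple-harmonic, h = 23) is passed completely: s = 0.0000 + (23) = 23.0000
segment 2 (54.1° to 180°, dwell): s unchanged at 23.0000
θ = 186.8° falls in segment 3 (180° to 222.9°, simple-harmonic, h = -9): β = 186.8 − 180 = 6.8°, B = 42.9°; Δs = -9/2·(1 − cos(π·0.1585)) = -0.5465; s = 23.0000 − 0.5465 = 22.4535
R = R0 + s = 47 + 22.4535 = 69.4535

69.4535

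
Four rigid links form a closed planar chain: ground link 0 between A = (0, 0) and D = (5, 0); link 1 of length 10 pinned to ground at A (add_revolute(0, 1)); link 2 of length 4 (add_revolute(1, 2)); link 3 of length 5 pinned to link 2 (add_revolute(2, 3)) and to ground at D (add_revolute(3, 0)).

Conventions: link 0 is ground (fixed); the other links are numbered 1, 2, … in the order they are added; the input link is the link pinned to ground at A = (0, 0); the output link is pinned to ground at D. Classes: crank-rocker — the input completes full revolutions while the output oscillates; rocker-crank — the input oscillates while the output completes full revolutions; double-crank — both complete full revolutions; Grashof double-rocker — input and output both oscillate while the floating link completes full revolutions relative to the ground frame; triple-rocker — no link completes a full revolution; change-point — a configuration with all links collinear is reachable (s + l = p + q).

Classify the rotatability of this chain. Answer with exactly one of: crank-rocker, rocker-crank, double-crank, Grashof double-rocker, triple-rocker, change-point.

lengths: ground=5, input=10, coupler=4, output=5
sorted: s=4 (shortest), l=10 (longest), p+q=10
s + l = 14 vs p + q = 10
s + l > p + q → non-Grashof → no link fully rotates → triple-rocker

triple-rocker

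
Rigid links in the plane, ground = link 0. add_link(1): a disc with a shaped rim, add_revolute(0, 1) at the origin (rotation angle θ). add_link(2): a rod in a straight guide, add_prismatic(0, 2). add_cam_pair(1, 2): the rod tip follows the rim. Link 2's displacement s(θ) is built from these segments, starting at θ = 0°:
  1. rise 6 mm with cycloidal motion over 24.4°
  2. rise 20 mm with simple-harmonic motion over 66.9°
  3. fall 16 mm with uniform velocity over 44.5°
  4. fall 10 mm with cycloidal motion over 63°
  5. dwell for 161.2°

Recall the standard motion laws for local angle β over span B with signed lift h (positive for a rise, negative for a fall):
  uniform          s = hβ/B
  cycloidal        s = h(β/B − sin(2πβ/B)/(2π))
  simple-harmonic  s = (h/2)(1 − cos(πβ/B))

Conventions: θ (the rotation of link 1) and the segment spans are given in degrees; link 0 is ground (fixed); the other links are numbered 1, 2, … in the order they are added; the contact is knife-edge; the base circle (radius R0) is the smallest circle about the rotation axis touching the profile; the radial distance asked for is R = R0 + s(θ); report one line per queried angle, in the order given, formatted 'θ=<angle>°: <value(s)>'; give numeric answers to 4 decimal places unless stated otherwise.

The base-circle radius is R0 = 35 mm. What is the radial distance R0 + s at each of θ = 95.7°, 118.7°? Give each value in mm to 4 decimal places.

segment 1 (0° to 24.4°, cycloidal, h = 6) is passed completely: s = 0.0000 + (6) = 6.0000
segment 2 (24.4° to 91.3°, simple-harmonic, h = 20) is passed completely: s = 6.0000 + (20) = 26.0000
θ = 95.7° falls in segment 3 (91.3° to 135.8°, uniform, h = -16): β = 95.7 − 91.3 = 4.4°, B = 44.5°; Δs = -16·4.4/44.5 = -1.5820; s = 26.0000 − 1.5820 = 24.4180
θ = 118.7° falls in segment 3 (91.3° to 135.8°, uniform, h = -16): β = 118.7 − 91.3 = 27.4°, B = 44.5°; Δs = -16·27.4/44.5 = -9.8517; s = 26.0000 − 9.8517 = 16.1483
θ=95.7°: R = R0 + s = 35 + 24.4180 = 59.4180
θ=118.7°: R = R0 + s = 35 + 16.1483 = 51.1483

θ=95.7°: 59.4180
θ=118.7°: 51.1483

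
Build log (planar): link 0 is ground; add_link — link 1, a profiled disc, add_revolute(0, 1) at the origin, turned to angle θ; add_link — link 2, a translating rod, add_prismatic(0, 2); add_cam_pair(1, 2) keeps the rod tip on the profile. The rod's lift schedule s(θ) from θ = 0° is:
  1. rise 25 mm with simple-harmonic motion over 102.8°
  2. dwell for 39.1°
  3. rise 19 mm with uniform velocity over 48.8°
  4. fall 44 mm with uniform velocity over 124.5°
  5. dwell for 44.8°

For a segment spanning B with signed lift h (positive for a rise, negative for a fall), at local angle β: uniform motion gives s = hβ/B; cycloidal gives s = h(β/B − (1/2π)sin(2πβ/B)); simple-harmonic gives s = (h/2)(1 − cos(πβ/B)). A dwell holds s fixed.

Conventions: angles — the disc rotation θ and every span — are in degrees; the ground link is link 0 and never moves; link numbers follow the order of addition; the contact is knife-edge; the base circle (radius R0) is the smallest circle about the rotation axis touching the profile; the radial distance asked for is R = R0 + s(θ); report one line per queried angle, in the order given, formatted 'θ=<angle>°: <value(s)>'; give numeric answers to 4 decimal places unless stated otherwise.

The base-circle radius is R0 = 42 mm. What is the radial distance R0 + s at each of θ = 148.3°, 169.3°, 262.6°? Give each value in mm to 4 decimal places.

seg 1 [0°–102.8°] simple-harmonic, h=25: full span → s += 25 → s = 25.0000
seg 2 [102.8°–141.9°] dwell: s stays 25.0000
seg 3 [141.9°–190.7°] uniform, h=19: θ=148.3° here. β=6.4, B=48.8. 19·6.4/48.8 = 2.4918 → s = 27.4918
seg 3 [141.9°–190.7°] uniform, h=19: θ=169.3° here. β=27.4, B=48.8. 19·27.4/48.8 = 10.6680 → s = 35.6680
seg 3 [141.9°–190.7°] uniform, h=19: full span → s += 19 → s = 44.0000
seg 4 [190.7°–315.2°] uniform, h=-44: θ=262.6° here. β=71.9, B=124.5. -44·71.9/124.5 = -25.4104 → s = 18.5896
θ=148.3°: R = R0 + s = 42 + 27.4918 = 69.4918
θ=169.3°: R = R0 + s = 42 + 35.6680 = 77.6680
θ=262.6°: R = R0 + s = 42 + 18.5896 = 60.5896

θ=148.3°: 69.4918
θ=169.3°: 77.6680
θ=262.6°: 60.5896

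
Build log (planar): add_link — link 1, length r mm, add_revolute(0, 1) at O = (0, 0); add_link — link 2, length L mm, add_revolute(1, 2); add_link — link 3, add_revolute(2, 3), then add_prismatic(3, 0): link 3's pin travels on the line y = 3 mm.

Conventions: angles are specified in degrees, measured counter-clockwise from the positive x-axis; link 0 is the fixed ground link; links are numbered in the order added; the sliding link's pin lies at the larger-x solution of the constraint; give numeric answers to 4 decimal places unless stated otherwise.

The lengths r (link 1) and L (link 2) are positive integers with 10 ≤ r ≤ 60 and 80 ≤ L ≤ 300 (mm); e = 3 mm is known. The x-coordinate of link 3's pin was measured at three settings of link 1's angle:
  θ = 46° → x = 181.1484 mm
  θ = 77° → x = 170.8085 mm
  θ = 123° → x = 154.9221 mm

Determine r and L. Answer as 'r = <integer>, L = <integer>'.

constraint per measurement: (x − r cos θ)² + (r sin θ − e)² = L²
subtracting the θ₁ and θ₂ equations cancels the r² and L² terms:
r = (x₁² − x₂²) / (2[(x₁cos θ₁ + e sin θ₁) − (x₂cos θ₂ + e sin θ₂)]) = 21.0000 → r = 21
L² = (x₁ − r cos θ₁)² + (r sin θ₁ − e)² = 27888.9834 → L = 167.0000 → L = 167
check at θ₃=123°: x = 154.9221 (printed 154.9221) ✓

r = 21, L = 167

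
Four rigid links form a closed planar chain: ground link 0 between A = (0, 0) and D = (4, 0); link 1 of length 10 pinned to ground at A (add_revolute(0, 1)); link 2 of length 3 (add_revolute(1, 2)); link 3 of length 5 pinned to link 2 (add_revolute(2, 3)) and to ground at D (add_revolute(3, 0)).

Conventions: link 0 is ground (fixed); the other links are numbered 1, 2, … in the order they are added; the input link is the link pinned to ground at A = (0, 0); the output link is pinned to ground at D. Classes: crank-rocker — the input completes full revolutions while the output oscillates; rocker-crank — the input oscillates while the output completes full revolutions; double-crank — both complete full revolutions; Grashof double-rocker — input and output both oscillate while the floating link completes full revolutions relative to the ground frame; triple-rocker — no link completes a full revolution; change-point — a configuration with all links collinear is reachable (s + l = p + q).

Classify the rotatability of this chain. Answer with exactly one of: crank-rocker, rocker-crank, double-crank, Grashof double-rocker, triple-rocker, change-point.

lengths: ground=4, input=10, coupler=3, output=5
sorted: s=3 (shortest), l=10 (longest), p+q=9
s + l = 13 vs p + q = 9
s + l > p + q → non-Grashof → no link fully rotates → triple-rocker

triple-rocker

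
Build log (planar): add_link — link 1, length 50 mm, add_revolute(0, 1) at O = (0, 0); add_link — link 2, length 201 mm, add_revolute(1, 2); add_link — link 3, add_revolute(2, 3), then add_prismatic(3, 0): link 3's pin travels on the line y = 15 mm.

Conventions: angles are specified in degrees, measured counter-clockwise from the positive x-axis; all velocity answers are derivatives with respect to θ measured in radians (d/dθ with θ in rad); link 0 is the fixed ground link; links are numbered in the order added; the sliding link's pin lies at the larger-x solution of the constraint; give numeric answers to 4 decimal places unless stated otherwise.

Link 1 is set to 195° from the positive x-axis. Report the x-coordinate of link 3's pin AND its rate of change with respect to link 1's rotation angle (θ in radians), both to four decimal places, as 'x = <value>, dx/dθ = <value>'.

geometry: r = 50 mm, L = 201 mm, e = 15 mm
crank pin P = (r cos θ, r sin θ) = (-48.296291, -12.940952)
h = r sin θ − e = -12.940952 − 15 = -27.940952
x = r cos θ + √(L² − h²) = -48.296291 + 199.048495 = 150.752203
dx/dθ = −r sin θ − h·r cos θ/√(L² − h²) (θ in radians; h = -27.940952) = 6.161477

x = 150.7522, dx/dθ = 6.1615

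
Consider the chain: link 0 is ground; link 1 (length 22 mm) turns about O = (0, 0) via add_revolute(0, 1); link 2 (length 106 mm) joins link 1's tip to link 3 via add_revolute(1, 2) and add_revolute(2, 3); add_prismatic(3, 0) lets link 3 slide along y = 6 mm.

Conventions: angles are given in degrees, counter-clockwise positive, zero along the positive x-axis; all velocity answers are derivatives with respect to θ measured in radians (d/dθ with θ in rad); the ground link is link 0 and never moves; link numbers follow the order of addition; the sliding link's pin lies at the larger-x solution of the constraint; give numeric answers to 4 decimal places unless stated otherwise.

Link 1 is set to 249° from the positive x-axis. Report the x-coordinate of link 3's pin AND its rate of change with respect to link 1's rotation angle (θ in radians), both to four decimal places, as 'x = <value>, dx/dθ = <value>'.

geometry: r = 22 mm, L = 106 mm, e = 6 mm
crank pin P = (r cos θ, r sin θ) = (-7.884095, -20.538769)
h = r sin θ − e = -20.538769 − 6 = -26.538769
x = r cos θ + √(L² − h²) = -7.884095 + 102.624041 = 94.739946
dx/dθ = −r sin θ − h·r cos θ/√(L² − h²) (θ in radians; h = -26.538769) = 18.499928

x = 94.7399, dx/dθ = 18.4999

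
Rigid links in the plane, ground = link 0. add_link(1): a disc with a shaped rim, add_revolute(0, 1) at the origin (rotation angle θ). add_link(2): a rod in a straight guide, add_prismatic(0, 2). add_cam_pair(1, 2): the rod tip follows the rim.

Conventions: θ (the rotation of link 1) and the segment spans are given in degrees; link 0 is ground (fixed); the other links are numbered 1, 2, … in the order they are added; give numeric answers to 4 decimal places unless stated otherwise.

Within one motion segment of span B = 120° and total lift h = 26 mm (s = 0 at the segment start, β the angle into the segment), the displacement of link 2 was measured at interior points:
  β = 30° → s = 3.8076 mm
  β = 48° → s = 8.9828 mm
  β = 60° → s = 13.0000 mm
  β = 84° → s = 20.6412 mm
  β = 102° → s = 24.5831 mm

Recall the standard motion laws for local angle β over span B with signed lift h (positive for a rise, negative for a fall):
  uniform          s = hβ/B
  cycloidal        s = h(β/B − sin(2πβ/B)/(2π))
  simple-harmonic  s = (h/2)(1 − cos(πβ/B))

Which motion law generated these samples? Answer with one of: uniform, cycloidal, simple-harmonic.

candidates at β/B = r: uniform s = h·r (linear in β); cycloidal s = h·(r − sin(2πr)/(2π)); simple-harmonic s = (h/2)(1 − cos(πr))
β=30°: printed 3.8076 | uniform 6.5000, cycloidal 2.3620, simple-harmonic 3.8076
β=48°: printed 8.9828 | uniform 10.4000, cycloidal 7.9677, simple-harmonic 8.9828
β=60°: printed 13.0000 | uniform 13.0000, cycloidal 13.0000, simple-harmonic 13.0000
β=84°: printed 20.6412 | uniform 18.2000, cycloidal 22.1355, simple-harmonic 20.6412
β=102°: printed 24.5831 | uniform 22.1000, cycloidal 25.4477, simple-harmonic 24.5831
only one law matches every sample → simple-harmonic

simple-harmonic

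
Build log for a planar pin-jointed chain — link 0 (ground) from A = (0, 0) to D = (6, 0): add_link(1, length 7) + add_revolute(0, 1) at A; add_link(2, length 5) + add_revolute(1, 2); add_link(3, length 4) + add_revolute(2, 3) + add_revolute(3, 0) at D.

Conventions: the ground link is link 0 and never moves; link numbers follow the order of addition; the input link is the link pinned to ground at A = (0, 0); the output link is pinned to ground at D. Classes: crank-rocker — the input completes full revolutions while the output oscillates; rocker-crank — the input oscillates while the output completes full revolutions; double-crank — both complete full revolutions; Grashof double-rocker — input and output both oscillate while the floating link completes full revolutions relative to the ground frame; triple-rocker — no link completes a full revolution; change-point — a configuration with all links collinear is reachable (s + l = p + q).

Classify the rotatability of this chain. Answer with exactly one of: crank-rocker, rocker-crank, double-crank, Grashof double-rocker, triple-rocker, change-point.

lengths: ground=6, input=7, coupler=5, output=4
sorted: s=4 (shortest), l=7 (longest), p+q=11
s + l = 11 vs p + q = 11
s + l = p + q → change-point (collinear configuration reachable)

change-point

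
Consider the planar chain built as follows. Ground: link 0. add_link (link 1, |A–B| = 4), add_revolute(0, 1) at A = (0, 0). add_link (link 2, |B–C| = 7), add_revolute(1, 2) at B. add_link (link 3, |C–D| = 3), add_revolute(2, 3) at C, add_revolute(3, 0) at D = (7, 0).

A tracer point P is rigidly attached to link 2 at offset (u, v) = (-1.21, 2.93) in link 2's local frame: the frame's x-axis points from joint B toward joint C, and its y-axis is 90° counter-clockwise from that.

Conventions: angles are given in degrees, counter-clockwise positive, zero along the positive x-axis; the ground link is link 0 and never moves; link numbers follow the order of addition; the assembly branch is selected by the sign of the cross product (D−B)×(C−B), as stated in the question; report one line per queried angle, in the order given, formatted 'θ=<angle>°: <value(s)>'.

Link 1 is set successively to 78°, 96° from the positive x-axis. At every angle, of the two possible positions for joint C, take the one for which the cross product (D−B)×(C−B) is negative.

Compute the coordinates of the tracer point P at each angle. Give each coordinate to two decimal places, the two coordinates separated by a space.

A=(0,0), D=(7.00,0)
θ=78°: B = A + 4.00·(cos78°, sin78°) = (0.8316, 3.9126)
θ=78°: |BD| = 7.3046
θ=78°: circle(B,7.00) ∩ circle(D,3.00): a=6.3903, h=2.8573
θ=78°:   candidates: C₊=(7.7584,2.9026) cross=20.871; C₋=(4.6975,-1.9231) cross=-20.871
θ=78°:   branch - wants cross < 0 → take C=(4.6975,-1.9231) (cross=-20.871)
θ=78°: ex = (C−B)/|BC| = (0.5523,-0.8337); ey = (0.8337,0.5523)
θ=78°: P = B + -1.21·ex + 2.93·ey = (2.6061,6.5395)
θ=96°: B = A + 4.00·(cos96°, sin96°) = (-0.4181, 3.9781)
θ=96°: |BD| = 8.4175
θ=96°: circle(B,7.00) ∩ circle(D,3.00): a=6.5847, h=2.3751
θ=96°:   candidates: C₊=(6.5073,2.9593) cross=19.992; C₋=(4.2624,-1.2270) cross=-19.992
θ=96°:   branch - wants cross < 0 → take C=(4.2624,-1.2270) (cross=-19.992)
θ=96°: ex = (C−B)/|BC| = (0.6686,-0.7436); ey = (0.7436,0.6686)
θ=96°: P = B + -1.21·ex + 2.93·ey = (0.9515,6.8369)

θ=78°: 2.61 6.54
θ=96°: 0.95 6.84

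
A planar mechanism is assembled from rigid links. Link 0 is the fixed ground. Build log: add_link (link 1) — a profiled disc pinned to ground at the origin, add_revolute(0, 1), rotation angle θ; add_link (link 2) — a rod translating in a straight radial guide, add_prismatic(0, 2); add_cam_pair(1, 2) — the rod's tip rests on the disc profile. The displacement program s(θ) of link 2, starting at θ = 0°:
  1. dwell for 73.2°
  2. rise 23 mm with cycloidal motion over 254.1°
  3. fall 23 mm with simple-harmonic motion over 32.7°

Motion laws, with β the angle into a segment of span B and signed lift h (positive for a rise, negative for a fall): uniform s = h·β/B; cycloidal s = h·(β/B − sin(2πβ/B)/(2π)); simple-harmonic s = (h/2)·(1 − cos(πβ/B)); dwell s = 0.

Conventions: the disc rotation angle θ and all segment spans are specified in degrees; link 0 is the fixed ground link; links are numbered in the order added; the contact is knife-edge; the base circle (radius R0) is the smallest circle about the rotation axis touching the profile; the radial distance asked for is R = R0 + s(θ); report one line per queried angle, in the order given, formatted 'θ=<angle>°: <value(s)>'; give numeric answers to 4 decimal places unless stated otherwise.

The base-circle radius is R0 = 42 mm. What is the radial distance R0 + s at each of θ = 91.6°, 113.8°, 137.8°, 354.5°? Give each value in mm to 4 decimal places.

seg 1 [0°–73.2°] dwell: s stays 0.0000
seg 2 [73.2°–327.3°] cycloidal, h=23: θ=91.6° here. β=18.4, B=254.1. 23·(0.0724 − sin(2π·0.0724)/(2π)) = 0.0569 → s = 0.0569
seg 2 [73.2°–327.3°] cycloidal, h=23: θ=113.8° here. β=40.6, B=254.1. 23·(0.1598 − sin(2π·0.1598)/(2π)) = 0.5869 → s = 0.5869
seg 2 [73.2°–327.3°] cycloidal, h=23: θ=137.8° here. β=64.6, B=254.1. 23·(0.2542 − sin(2π·0.2542)/(2π)) = 2.1880 → s = 2.1880
seg 2 [73.2°–327.3°] cycloidal, h=23: full span → s += 23 → s = 23.0000
seg 3 [327.3°–360°] simple-harmonic, h=-23: θ=354.5° here. β=27.2, B=32.7. -23/2·(1 − cos(π·0.8318)) = -21.4316 → s = 1.5684
θ=91.6°: R = R0 + s = 42 + 0.0569 = 42.0569
θ=113.8°: R = R0 + s = 42 + 0.5869 = 42.5869
θ=137.8°: R = R0 + s = 42 + 2.1880 = 44.1880
θ=354.5°: R = R0 + s = 42 + 1.5684 = 43.5684

θ=91.6°: 42.0569
θ=113.8°: 42.5869
θ=137.8°: 44.1880
θ=354.5°: 43.5684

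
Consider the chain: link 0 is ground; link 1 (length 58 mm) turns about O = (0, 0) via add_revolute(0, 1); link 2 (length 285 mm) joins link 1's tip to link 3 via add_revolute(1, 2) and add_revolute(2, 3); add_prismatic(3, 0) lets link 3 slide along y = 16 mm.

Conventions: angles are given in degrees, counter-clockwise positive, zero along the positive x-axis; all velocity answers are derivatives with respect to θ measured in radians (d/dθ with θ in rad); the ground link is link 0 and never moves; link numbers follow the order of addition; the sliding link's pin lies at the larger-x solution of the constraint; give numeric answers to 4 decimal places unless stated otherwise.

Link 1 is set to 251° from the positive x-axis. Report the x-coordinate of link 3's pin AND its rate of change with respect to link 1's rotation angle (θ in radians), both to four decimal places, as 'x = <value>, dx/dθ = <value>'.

geometry: r = 58 mm, L = 285 mm, e = 16 mm
crank pin P = (r cos θ, r sin θ) = (-18.882953, -54.840077)
h = r sin θ − e = -54.840077 − 16 = -70.840077
x = r cos θ + √(L² − h²) = -18.882953 + 276.055580 = 257.172627
dx/dθ = −r sin θ − h·r cos θ/√(L² − h²) (θ in radians; h = -70.840077) = 49.994423

x = 257.1726, dx/dθ = 49.9944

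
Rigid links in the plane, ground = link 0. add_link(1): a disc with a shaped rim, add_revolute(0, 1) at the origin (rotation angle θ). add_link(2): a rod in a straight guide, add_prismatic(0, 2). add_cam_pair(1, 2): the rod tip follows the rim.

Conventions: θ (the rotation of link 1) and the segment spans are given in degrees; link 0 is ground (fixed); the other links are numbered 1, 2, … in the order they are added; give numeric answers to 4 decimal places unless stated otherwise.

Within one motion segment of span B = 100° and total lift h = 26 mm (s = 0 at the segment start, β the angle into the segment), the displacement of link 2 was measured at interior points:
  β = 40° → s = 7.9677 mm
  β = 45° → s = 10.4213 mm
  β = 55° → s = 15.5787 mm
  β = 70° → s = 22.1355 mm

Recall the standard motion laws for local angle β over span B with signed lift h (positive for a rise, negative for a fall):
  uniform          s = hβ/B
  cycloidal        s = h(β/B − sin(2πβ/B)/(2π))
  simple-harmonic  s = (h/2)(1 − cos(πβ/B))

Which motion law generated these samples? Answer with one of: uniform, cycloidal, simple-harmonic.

candidates at β/B = r: uniform s = h·r (linear in β); cycloidal s = h·(r − sin(2πr)/(2π)); simple-harmonic s = (h/2)(1 − cos(πr))
β=40°: printed 7.9677 | uniform 10.4000, cycloidal 7.9677, simple-harmonic 8.9828
β=45°: printed 10.4213 | uniform 11.7000, cycloidal 10.4213, simple-harmonic 10.9664
β=55°: printed 15.5787 | uniform 14.3000, cycloidal 15.5787, simple-harmonic 15.0336
β=70°: printed 22.1355 | uniform 18.2000, cycloidal 22.1355, simple-harmonic 20.6412
only one law matches every sample → cycloidal

cycloidal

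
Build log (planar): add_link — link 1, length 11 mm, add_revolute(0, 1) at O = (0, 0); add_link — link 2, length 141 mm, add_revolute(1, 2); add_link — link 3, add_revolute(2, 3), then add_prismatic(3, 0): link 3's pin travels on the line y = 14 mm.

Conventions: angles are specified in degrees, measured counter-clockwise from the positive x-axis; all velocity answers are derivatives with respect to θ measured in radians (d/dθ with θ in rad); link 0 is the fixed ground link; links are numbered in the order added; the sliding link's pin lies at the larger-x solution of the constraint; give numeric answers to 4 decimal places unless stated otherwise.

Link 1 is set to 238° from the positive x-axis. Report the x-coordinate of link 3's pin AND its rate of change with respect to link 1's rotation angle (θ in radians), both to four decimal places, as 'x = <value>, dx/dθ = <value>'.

geometry: r = 11 mm, L = 141 mm, e = 14 mm
crank pin P = (r cos θ, r sin θ) = (-5.829112, -9.328529)
h = r sin θ − e = -9.328529 − 14 = -23.328529
x = r cos θ + √(L² − h²) = -5.829112 + 139.056750 = 133.227638
dx/dθ = −r sin θ − h·r cos θ/√(L² − h²) (θ in radians; h = -23.328529) = 8.350622

x = 133.2276, dx/dθ = 8.3506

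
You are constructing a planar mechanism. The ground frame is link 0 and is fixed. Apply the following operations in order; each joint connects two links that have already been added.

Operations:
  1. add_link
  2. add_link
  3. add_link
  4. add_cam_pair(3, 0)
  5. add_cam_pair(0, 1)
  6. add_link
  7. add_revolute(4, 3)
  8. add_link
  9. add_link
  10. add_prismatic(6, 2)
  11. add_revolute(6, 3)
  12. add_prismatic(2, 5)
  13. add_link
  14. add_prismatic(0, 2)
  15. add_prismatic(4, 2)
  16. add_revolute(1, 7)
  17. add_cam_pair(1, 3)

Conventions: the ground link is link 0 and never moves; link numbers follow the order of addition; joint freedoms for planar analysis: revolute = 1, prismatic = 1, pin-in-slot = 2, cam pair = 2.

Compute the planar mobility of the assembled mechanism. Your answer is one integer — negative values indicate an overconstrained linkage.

ground; <1,0,0>
#1 <2,0,0>
#2 <3,0,0>
#3 <4,0,0>
C:3↔0 J2 <4,0,1>
C:0↔1 J2 <4,0,2>
#4 <5,0,2>
R:4↔3 J1 <5,1,2>
#5 <6,1,2>
#6 <7,1,2>
P:6↔2 J1 <7,2,2>
R:6↔3 J1 <7,3,2>
P:2↔5 J1 <7,4,2>
#7 <8,4,2>
P:0↔2 J1 <8,5,2>
P:4↔2 J1 <8,6,2>
R:1↔7 J1 <8,7,2>
C:1↔3 J2 <8,7,3>
3×7 − 2×7 − 1×3 = 4

M = 4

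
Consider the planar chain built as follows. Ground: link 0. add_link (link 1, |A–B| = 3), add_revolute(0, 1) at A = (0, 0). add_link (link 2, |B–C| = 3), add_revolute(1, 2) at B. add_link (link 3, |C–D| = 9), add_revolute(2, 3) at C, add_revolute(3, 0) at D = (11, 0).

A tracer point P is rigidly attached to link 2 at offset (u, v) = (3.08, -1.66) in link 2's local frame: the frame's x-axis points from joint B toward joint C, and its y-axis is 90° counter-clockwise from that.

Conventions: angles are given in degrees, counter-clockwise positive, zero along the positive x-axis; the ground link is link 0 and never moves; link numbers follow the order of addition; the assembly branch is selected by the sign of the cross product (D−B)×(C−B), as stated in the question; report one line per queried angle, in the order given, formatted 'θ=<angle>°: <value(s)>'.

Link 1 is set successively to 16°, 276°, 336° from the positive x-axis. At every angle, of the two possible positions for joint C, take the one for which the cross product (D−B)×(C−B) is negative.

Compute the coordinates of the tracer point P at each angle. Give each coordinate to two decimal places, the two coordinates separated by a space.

A=(0,0), D=(11.00,0)
θ=16°: B = A + 3.00·(cos16°, sin16°) = (2.8838, 0.8269)
θ=16°: |BD| = 8.1582
θ=16°: circle(B,3.00) ∩ circle(D,9.00): a=-0.3336, h=2.9814
θ=16°:   candidates: C₊=(2.8541,3.8268) cross=24.323; C₋=(2.2497,-2.1053) cross=-24.323
θ=16°:   branch - wants cross < 0 → take C=(2.2497,-2.1053) (cross=-24.323)
θ=16°: ex = (C−B)/|BC| = (-0.2114,-0.9774); ey = (0.9774,-0.2114)
θ=16°: P = B + 3.08·ex + -1.66·ey = (0.6103,-1.8326)
θ=276°: B = A + 3.00·(cos276°, sin276°) = (0.3136, -2.9836)
θ=276°: |BD| = 11.0951
θ=276°: circle(B,3.00) ∩ circle(D,9.00): a=2.3029, h=1.9227
θ=276°:   candidates: C₊=(2.0146,-0.5124) cross=21.333; C₋=(3.0487,-4.2162) cross=-21.333
θ=276°:   branch - wants cross < 0 → take C=(3.0487,-4.2162) (cross=-21.333)
θ=276°: ex = (C−B)/|BC| = (0.9117,-0.4109); ey = (0.4109,0.9117)
θ=276°: P = B + 3.08·ex + -1.66·ey = (2.4395,-5.7625)
θ=336°: B = A + 3.00·(cos336°, sin336°) = (2.7406, -1.2202)
θ=336°: |BD| = 8.3490
θ=336°: circle(B,3.00) ∩ circle(D,9.00): a=-0.1374, h=2.9969
θ=336°:   candidates: C₊=(2.1667,1.7244) cross=25.021; C₋=(3.0427,-4.2050) cross=-25.021
θ=336°:   branch - wants cross < 0 → take C=(3.0427,-4.2050) (cross=-25.021)
θ=336°: ex = (C−B)/|BC| = (0.1007,-0.9949); ey = (0.9949,0.1007)
θ=336°: P = B + 3.08·ex + -1.66·ey = (1.3992,-4.4517)

θ=16°: 0.61 -1.83
θ=276°: 2.44 -5.76
θ=336°: 1.40 -4.45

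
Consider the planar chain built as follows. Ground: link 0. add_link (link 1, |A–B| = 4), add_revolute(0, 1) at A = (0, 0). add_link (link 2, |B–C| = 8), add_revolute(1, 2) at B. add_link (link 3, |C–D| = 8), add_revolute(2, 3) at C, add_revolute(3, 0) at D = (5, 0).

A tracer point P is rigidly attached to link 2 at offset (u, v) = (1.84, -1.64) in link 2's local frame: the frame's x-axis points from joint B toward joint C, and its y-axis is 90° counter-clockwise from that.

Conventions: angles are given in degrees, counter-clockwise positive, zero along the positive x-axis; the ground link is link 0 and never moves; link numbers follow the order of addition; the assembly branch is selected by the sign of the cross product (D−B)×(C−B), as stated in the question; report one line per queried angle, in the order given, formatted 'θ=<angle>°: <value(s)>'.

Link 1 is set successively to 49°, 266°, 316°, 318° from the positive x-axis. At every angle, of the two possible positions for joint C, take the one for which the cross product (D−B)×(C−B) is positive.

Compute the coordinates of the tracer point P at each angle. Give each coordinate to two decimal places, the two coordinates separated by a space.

A=(0,0), D=(5.00,0)
θ=49°: B = A + 4.00·(cos49°, sin49°) = (2.6242, 3.0188)
θ=49°: |BD| = 3.8416
θ=49°: circle(B,8.00) ∩ circle(D,8.00): a=1.9208, h=7.7660
θ=49°:   candidates: C₊=(9.9149,6.3122) cross=29.834; C₋=(-2.2907,-3.2933) cross=-29.834
θ=49°:   branch + wants cross > 0 → take C=(9.9149,6.3122) (cross=29.834)
θ=49°: ex = (C−B)/|BC| = (0.9113,0.4117); ey = (-0.4117,0.9113)
θ=49°: P = B + 1.84·ex + -1.64·ey = (4.9762,2.2817)
θ=266°: B = A + 4.00·(cos266°, sin266°) = (-0.2790, -3.9903)
θ=266°: |BD| = 6.6174
θ=266°: circle(B,8.00) ∩ circle(D,8.00): a=3.3087, h=7.2837
θ=266°:   candidates: C₊=(-2.0315,3.8154) cross=48.199; C₋=(6.7525,-7.8057) cross=-48.199
θ=266°:   branch + wants cross > 0 → take C=(-2.0315,3.8154) (cross=48.199)
θ=266°: ex = (C−B)/|BC| = (-0.2191,0.9757); ey = (-0.9757,-0.2191)
θ=266°: P = B + 1.84·ex + -1.64·ey = (0.9181,-1.8357)
θ=316°: B = A + 4.00·(cos316°, sin316°) = (2.8774, -2.7786)
θ=316°: |BD| = 3.4966
θ=316°: circle(B,8.00) ∩ circle(D,8.00): a=1.7483, h=7.8066
θ=316°:   candidates: C₊=(-2.2649,3.3497) cross=27.297; C₋=(10.1423,-6.1284) cross=-27.297
θ=316°:   branch + wants cross > 0 → take C=(-2.2649,3.3497) (cross=27.297)
θ=316°: ex = (C−B)/|BC| = (-0.6428,0.7660); ey = (-0.7660,-0.6428)
θ=316°: P = B + 1.84·ex + -1.64·ey = (2.9509,-0.3149)
θ=318°: B = A + 4.00·(cos318°, sin318°) = (2.9726, -2.6765)
θ=318°: |BD| = 3.3577
θ=318°: circle(B,8.00) ∩ circle(D,8.00): a=1.6789, h=7.8219
θ=318°:   candidates: C₊=(-2.2487,3.3847) cross=26.264; C₋=(10.2213,-6.0612) cross=-26.264
θ=318°:   branch + wants cross > 0 → take C=(-2.2487,3.3847) (cross=26.264)
θ=318°: ex = (C−B)/|BC| = (-0.6527,0.7576); ey = (-0.7576,-0.6527)
θ=318°: P = B + 1.84·ex + -1.64·ey = (3.0142,-0.2121)

θ=49°: 4.98 2.28
θ=266°: 0.92 -1.84
θ=316°: 2.95 -0.31
θ=318°: 3.01 -0.21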